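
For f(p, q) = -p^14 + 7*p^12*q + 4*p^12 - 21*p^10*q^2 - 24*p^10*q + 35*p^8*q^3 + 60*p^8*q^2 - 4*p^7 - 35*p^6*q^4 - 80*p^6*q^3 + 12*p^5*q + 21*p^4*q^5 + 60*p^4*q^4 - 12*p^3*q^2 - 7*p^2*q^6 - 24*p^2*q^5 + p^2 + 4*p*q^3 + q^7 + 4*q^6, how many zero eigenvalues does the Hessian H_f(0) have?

1

Hessian at 0 has rank 1.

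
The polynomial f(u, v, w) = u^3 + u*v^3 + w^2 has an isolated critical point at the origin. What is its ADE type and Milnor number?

The Hessian of f at 0 is [[0, 0, 0], [0, 0, 0], [0, 0, 2]] with rank 1, so corank 2. A Groebner basis of the Jacobian ideal J(f) in C{u,v,w} is {u^3, u*v^2, 3*u^2 + v^3, w}; counting standard monomials gives mu = 7. Corank 2; j^3 = u^3 is a perfect cube, so E-series; the 4-jet and mu = 7 give E_7.

Type E_{7}, Milnor number mu = 7.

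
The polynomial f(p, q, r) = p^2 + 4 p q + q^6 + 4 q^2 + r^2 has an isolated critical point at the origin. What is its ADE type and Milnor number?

Type A_5, Milnor number mu = 5.

The Hessian of f at 0 is [[2, 4, 0], [4, 8, 0], [0, 0, 2]] with rank 2, so corank 1. A Groebner basis of the Jacobian ideal J(f) in C{p,q,r} is {q^5, p + 2*q, r}; counting standard monomials gives mu = 5. Corank 1: A-series; mu = 5 gives A_5.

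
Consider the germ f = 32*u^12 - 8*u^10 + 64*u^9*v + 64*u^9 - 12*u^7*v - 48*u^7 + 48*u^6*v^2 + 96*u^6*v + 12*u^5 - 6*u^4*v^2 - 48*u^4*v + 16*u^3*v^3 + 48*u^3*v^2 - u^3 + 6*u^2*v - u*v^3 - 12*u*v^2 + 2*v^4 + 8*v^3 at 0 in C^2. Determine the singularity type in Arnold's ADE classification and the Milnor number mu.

The Hessian of f at 0 is [[0, 0], [0, 0]] with rank 0, so corank 2. A Groebner basis of the Jacobian ideal J(f) in C{u,v} is {u^3 - 6*u^2*v - 48*u^2 + 192*u*v - 192*v^2, 6*u^2 + u*v^2 - 24*u*v + 24*v^2, 3*u^2 - 12*u*v + v^3 + 12*v^2}; counting standard monomials gives mu = 7. Corank 2; j^3 = -(u - 2*v)^3 is a perfect cube, so E-series; the 4-jet and mu = 7 give E_7.

Type E_7, Milnor number mu = 7.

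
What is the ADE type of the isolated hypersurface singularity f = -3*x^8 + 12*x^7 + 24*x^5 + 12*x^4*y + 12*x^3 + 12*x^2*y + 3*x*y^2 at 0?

D_{9}

The Hessian of f at 0 has rank 0. Corank 2; j^3 = 3*x*(2*x + y)^2 has shape L^2 M (L != M), so D-series; mu = 9 gives D_9.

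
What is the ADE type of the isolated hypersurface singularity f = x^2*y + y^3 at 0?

D_{4}

The Hessian of f at 0 has rank 0. Corank 2; j^3 = y*(x^2 + y^2) splits into three distinct lines over C (the quadratic factor has nonzero discriminant), so D_4.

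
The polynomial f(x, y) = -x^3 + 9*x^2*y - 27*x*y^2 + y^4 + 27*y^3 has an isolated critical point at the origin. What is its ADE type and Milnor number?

Type E_6, Milnor number mu = 6.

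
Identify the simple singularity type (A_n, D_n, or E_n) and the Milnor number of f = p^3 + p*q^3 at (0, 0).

Type E_{7}, Milnor number mu = 7.

The Hessian of f at 0 is [[0, 0], [0, 0]] with rank 0, so corank 2. A Groebner basis of the Jacobian ideal J(f) in C{p,q} is {p^3, p*q^2, 3*p^2 + q^3}; counting standard monomials gives mu = 7. Corank 2; j^3 = p^3 is a perfect cube, so E-series; the 4-jet and mu = 7 give E_7.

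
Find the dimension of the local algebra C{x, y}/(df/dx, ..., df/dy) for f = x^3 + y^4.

6

The Hessian of f at 0 is [[0, 0], [0, 0]] with rank 0, so corank 2. A Groebner basis of the Jacobian ideal J(f) in C{x,y} is {y^3, x^2}; counting standard monomials gives mu = 6. Corank 2; j^3 = x^3 is a perfect cube, so E-series; the 4-jet and mu = 6 give E_6.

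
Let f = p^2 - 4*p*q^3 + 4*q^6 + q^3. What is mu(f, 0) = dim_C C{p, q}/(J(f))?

2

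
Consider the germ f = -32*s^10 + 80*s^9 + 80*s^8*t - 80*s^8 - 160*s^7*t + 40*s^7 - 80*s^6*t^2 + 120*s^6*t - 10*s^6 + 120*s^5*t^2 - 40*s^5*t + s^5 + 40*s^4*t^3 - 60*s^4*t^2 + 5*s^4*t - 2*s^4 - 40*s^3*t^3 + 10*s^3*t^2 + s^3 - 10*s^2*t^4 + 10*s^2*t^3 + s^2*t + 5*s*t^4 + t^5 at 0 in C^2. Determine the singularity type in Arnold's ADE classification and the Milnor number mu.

Type D6, Milnor number mu = 6.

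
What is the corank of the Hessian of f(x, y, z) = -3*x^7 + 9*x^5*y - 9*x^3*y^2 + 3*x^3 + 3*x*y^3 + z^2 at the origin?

2

Hessian at 0 has rank 1.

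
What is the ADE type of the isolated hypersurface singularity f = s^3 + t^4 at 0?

E_6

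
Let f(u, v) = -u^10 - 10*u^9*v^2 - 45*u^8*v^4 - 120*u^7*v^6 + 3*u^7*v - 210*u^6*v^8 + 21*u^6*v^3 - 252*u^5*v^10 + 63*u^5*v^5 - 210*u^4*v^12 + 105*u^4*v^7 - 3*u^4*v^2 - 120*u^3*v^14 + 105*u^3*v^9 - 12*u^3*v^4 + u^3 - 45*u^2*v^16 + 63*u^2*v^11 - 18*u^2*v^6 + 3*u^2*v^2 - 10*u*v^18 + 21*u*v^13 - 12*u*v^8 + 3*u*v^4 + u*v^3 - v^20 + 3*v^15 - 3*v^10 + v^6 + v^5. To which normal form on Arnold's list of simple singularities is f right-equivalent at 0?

E7

The Hessian of f at 0 is [[0, 0], [0, 0]] with rank 0, so corank 2. A Groebner basis of the Jacobian ideal J(f) in C{u,v} is {-u^2 + v^4 - v^3/3, u^3, u^2*v + u^2/3 + v^3/9, u^2 + u*v^2 + v^3/3}; counting standard monomials gives mu = 7. Corank 2; j^3 = u^3 is a perfect cube, so E-series; the 4-jet and mu = 7 give E_7.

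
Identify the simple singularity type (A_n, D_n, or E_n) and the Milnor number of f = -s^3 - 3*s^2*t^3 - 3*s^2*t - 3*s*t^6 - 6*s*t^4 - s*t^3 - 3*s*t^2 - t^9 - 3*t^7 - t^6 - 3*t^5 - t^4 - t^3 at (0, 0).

Type E_7, Milnor number mu = 7.

The Hessian of f at 0 has rank 0. Corank 2; j^3 = -(s + t)^3 is a perfect cube, so E-series; the 4-jet and mu = 7 give E_7.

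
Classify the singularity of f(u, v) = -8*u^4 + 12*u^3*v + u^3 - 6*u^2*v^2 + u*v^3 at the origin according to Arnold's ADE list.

E_7

The Hessian of f at 0 has rank 0. Corank 2; j^3 = u^3 is a perfect cube, so E-series; the 4-jet and mu = 7 give E_7.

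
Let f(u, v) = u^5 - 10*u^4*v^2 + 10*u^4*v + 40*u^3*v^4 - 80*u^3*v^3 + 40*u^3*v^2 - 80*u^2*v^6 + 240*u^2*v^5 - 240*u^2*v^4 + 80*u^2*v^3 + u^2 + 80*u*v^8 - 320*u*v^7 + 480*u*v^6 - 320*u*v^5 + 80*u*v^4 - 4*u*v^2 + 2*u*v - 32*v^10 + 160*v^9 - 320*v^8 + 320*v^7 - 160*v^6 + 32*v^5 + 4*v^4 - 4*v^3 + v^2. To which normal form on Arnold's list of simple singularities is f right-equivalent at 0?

The Hessian of f at 0 has rank 1. Corank 1: A-series; mu = 4 gives A_4.

A_4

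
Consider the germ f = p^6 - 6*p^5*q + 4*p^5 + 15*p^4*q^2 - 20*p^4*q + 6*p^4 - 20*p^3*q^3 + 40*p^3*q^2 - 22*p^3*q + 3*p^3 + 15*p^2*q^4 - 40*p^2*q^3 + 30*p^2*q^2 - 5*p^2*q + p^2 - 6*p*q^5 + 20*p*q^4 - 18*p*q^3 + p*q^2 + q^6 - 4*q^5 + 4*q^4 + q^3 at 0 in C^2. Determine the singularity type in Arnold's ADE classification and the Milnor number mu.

Type A_2, Milnor number mu = 2.

The Hessian of f at 0 is [[2, 0], [0, 0]] with rank 1, so corank 1. A Groebner basis of the Jacobian ideal J(f) in C{p,q} is {q^2, p}; counting standard monomials gives mu = 2. Corank 1: A-series; mu = 2 gives A_2.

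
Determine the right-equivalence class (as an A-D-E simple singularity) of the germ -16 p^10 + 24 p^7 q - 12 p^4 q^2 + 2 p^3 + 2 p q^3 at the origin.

The Hessian of f at 0 has rank 0. Corank 2; j^3 = 2*p^3 is a perfect cube, so E-series; the 4-jet and mu = 7 give E_7.

E_{7}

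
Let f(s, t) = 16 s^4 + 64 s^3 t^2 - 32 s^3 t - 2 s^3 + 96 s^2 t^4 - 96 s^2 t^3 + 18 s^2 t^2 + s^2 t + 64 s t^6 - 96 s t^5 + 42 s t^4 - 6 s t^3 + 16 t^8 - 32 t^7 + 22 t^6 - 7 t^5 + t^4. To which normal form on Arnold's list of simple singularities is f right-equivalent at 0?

The Hessian of f at 0 has rank 0. Corank 2; j^3 = -s^2*(2*s - t) has shape L^2 M (L != M), so D-series; mu = 5 gives D_5.

D5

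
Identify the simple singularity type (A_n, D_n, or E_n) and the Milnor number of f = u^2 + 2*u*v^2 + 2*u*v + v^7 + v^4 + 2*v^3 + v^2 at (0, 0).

Type A6, Milnor number mu = 6.

The Hessian of f at 0 has rank 1. Corank 1: A-series; mu = 6 gives A_6.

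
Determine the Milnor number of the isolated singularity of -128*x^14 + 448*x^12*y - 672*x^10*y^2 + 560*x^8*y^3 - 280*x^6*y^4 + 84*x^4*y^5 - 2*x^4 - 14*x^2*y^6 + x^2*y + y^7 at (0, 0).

8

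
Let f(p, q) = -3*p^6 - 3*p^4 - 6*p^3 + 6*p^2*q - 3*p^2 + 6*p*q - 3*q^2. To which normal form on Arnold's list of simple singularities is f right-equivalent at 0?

A_5

The Hessian of f at 0 is [[-6, 6], [6, -6]] with rank 1, so corank 1. A Groebner basis of the Jacobian ideal J(f) in C{p,q} is {p*q^2 + 3*p*q + p - 2*q^2 - q, 5*p*q + 2*p + q^3 - 3*q^2 - 2*q, p^2 + p - q}; counting standard monomials gives mu = 5. Corank 1: A-series; mu = 5 gives A_5.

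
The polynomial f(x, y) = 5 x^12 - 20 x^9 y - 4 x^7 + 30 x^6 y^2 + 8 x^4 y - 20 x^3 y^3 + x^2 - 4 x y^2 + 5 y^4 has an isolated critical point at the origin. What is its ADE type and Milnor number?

Type A_{3}, Milnor number mu = 3.

The Hessian of f at 0 is [[2, 0], [0, 0]] with rank 1, so corank 1. A Groebner basis of the Jacobian ideal J(f) in C{x,y} is {x^2, x*y, -x/2 + y^2}; counting standard monomials gives mu = 3. Corank 1: A-series; mu = 3 gives A_3.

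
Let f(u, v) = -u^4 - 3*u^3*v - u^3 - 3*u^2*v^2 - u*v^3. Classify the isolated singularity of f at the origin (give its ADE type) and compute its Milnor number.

The Hessian of f at 0 has rank 0. Corank 2; j^3 = -u^3 is a perfect cube, so E-series; the 4-jet and mu = 7 give E_7.

Type E_{7}, Milnor number mu = 7.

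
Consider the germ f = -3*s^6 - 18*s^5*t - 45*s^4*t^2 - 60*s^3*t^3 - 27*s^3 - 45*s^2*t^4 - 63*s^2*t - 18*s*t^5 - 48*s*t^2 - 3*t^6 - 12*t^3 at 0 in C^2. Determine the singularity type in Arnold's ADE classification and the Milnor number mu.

Type D_{7}, Milnor number mu = 7.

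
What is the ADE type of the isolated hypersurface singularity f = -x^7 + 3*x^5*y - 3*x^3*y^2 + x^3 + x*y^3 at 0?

The Hessian of f at 0 is [[0, 0], [0, 0]] with rank 0, so corank 2. A Groebner basis of the Jacobian ideal J(f) in C{x,y} is {x^3, x*y^2, 3*x^2 + y^3}; counting standard monomials gives mu = 7. Corank 2; j^3 = x^3 is a perfect cube, so E-series; the 4-jet and mu = 7 give E_7.

E_{7}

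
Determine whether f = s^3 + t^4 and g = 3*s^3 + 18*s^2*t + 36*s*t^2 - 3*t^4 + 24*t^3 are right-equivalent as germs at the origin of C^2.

The Hessian of f at 0 is [[0, 0], [0, 0]] with rank 0, so corank 2. A Groebner basis of the Jacobian ideal J(f) in C{s,t} is {t^3, s^2}; counting standard monomials gives mu = 6. Corank 2; j^3 = s^3 is a perfect cube, so E-series; the 4-jet and mu = 6 give E_6. The Hessian of g at 0 is [[0, 0], [0, 0]] with rank 0, so corank 2. A Groebner basis of the Jacobian ideal J(g) in C{s,t} is {t^3, s^2 + 4*s*t + 4*t^2}; counting standard monomials gives mu = 6. Corank 2; j^3 = 3*(s + 2*t)^3 is a perfect cube, so E-series; the 4-jet and mu = 6 give E_6. Both have type E_6, hence right-equivalent.

Yes.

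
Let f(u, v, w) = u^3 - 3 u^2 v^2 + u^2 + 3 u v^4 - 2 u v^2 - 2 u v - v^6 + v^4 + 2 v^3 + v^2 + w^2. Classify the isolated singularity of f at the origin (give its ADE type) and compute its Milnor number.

The Hessian of f at 0 has rank 2. Corank 1: A-series; mu = 2 gives A_2.

Type A2, Milnor number mu = 2.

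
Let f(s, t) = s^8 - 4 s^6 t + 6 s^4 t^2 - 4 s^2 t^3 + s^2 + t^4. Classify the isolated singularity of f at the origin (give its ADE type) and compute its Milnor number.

Type A3, Milnor number mu = 3.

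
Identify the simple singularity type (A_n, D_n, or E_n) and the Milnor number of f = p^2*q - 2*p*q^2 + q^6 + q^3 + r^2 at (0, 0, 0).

Type D_7, Milnor number mu = 7.

The Hessian of f at 0 has rank 1. Corank 2; j^3 = q*(p - q)^2 has shape L^2 M (L != M), so D-series; mu = 7 gives D_7.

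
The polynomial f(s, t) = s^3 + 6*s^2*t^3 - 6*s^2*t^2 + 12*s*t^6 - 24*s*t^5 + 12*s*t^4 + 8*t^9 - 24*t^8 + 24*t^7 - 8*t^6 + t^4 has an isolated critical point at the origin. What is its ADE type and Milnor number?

Type E6, Milnor number mu = 6.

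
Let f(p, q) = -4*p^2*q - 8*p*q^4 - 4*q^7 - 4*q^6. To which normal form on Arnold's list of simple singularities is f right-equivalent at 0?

D_7

The Hessian of f at 0 has rank 0. Corank 2; j^3 = -4*p^2*q has shape L^2 M (L != M), so D-series; mu = 7 gives D_7.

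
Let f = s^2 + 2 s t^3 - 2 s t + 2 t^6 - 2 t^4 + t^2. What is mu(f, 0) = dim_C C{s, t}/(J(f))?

5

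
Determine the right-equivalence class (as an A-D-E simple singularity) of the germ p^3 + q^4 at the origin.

E6

The Hessian of f at 0 has rank 0. Corank 2; j^3 = p^3 is a perfect cube, so E-series; the 4-jet and mu = 6 give E_6.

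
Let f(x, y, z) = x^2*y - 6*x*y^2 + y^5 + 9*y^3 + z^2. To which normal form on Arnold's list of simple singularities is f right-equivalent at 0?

D_{6}

The Hessian of f at 0 is [[0, 0, 0], [0, 0, 0], [0, 0, 2]] with rank 1, so corank 2. A Groebner basis of the Jacobian ideal J(f) in C{x,y,z} is {x^2/5 + y^4 - 9*y^2/5, x^3 - 27*y^3, x*y - 3*y^2, z}; counting standard monomials gives mu = 6. Corank 2; j^3 = y*(x - 3*y)^2 has shape L^2 M (L != M), so D-series; mu = 6 gives D_6.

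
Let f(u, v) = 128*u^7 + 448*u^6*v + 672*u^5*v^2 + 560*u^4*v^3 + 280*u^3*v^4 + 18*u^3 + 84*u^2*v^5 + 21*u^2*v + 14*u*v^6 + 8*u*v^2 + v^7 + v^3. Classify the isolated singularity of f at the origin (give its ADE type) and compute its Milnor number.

Type D8, Milnor number mu = 8.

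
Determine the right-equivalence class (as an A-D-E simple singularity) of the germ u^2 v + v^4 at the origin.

D_5

The Hessian of f at 0 has rank 0. Corank 2; j^3 = u^2*v has shape L^2 M (L != M), so D-series; mu = 5 gives D_5.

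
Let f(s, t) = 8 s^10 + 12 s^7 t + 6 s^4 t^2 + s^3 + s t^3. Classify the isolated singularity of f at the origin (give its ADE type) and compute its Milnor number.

Type E_{7}, Milnor number mu = 7.

The Hessian of f at 0 has rank 0. Corank 2; j^3 = s^3 is a perfect cube, so E-series; the 4-jet and mu = 7 give E_7.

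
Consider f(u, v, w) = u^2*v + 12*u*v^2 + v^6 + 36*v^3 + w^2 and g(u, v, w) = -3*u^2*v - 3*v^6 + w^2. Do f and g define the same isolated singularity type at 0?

The Hessian of f at 0 has rank 1. Corank 2; j^3 = v*(u + 6*v)^2 has shape L^2 M (L != M), so D-series; mu = 7 gives D_7. The Hessian of g at 0 has rank 1. Corank 2; j^3 = -3*u^2*v has shape L^2 M (L != M), so D-series; mu = 7 gives D_7. Both have type D_7, hence right-equivalent.

Yes.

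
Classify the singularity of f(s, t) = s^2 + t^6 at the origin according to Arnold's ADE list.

A_5

The Hessian of f at 0 has rank 1. Corank 1: A-series; mu = 5 gives A_5.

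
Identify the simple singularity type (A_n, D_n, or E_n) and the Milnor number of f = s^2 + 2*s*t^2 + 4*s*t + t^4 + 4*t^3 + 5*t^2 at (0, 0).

The Hessian of f at 0 is [[2, 4], [4, 10]] with rank 2, so corank 0. A Groebner basis of the Jacobian ideal J(f) in C{s,t} is {s, t}; counting standard monomials gives mu = 1. Corank 0: nondegenerate Morse point, so A_1.

Type A1, Milnor number mu = 1.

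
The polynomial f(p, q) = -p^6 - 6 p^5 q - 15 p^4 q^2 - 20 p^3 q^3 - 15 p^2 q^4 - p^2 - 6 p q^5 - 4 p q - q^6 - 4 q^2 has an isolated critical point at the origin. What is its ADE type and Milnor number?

Type A_{5}, Milnor number mu = 5.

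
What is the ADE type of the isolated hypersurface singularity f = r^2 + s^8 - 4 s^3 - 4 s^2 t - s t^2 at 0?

D9

The Hessian of f at 0 has rank 1. Corank 2; j^3 = -s*(2*s + t)^2 has shape L^2 M (L != M), so D-series; mu = 9 gives D_9.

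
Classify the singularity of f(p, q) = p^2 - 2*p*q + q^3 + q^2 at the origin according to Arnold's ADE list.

The Hessian of f at 0 has rank 1. Corank 1: A-series; mu = 2 gives A_2.

A_{2}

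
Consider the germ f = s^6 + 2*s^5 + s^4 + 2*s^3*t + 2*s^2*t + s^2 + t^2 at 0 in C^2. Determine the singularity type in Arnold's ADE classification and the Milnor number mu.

The Hessian of f at 0 has rank 2. Corank 0: nondegenerate Morse point, so A_1.

Type A_1, Milnor number mu = 1.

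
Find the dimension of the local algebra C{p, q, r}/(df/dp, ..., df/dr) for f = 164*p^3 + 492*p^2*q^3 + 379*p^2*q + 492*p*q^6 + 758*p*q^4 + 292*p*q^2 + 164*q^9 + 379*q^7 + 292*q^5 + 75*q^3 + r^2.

The Hessian of f at 0 is [[0, 0, 0], [0, 0, 0], [0, 0, 2]] with rank 1, so corank 2. A Groebner basis of the Jacobian ideal J(f) in C{p,q,r} is {q^3, p^2 - 11*q^2/23, p*q + 16*q^2/23, r}; counting standard monomials gives mu = 4. Corank 2; j^3 = (4*p + 3*q)*(41*p^2 + 64*p*q + 25*q^2) splits into three distinct lines over C (the quadratic factor has nonzero discriminant), so D_4.

4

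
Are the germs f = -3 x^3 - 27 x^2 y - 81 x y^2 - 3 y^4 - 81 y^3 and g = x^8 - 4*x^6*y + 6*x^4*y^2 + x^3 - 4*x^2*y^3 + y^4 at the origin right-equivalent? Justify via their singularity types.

Yes.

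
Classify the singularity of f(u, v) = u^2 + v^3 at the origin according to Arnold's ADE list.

A2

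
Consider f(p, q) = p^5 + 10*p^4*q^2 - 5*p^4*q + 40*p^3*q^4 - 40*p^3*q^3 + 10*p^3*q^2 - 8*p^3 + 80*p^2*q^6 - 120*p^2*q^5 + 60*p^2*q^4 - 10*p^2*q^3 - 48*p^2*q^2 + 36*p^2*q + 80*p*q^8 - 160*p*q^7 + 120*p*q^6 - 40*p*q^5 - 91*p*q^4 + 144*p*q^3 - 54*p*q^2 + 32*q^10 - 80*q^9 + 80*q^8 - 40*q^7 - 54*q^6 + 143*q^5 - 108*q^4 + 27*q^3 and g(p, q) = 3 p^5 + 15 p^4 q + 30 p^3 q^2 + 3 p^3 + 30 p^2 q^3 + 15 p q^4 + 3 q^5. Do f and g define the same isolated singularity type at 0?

Yes.

The Hessian of f at 0 is [[0, 0], [0, 0]] with rank 0, so corank 2. A Groebner basis of the Jacobian ideal J(f) in C{p,q} is {11*p^2/32 + p*q^3 + 11*p*q^2/8 - 33*p*q/32 - 33*q^3/16 + 99*q^2/128, p^2/4 + p*q^2 - 3*p*q/4 + q^4 - 3*q^3/2 + 9*q^2/16, p^3 + 9*p^2/16 - 9*p*q^2/2 - 27*p*q/16 + 27*q^3/8 + 81*q^2/64, p^2*q + p^2/8 - 5*p*q^2/2 - 3*p*q/8 + 3*q^3/2 + 9*q^2/32}; counting standard monomials gives mu = 8. Corank 2; j^3 = -(2*p - 3*q)^3 is a perfect cube, so E-series; the 5-jet and mu = 8 give E_8. The Hessian of g at 0 is [[0, 0], [0, 0]] with rank 0, so corank 2. A Groebner basis of the Jacobian ideal J(g) in C{p,q} is {q^5, p*q^3 + q^4/4, p^2}; counting standard monomials gives mu = 8. Corank 2; j^3 = 3*p^3 is a perfect cube, so E-series; the 5-jet and mu = 8 give E_8. Both have type E_8, hence right-equivalent.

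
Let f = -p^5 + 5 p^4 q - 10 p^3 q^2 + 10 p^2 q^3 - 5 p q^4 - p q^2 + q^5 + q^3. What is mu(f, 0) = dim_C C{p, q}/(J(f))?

The Hessian of f at 0 has rank 0. Corank 2; j^3 = -q^2*(p - q) has shape L^2 M (L != M), so D-series; mu = 6 gives D_6.

6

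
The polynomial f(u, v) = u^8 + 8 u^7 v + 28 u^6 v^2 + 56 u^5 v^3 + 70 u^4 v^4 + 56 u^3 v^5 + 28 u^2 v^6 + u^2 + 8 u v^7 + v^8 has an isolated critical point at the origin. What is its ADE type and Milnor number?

Type A_{7}, Milnor number mu = 7.

The Hessian of f at 0 has rank 1. Corank 1: A-series; mu = 7 gives A_7.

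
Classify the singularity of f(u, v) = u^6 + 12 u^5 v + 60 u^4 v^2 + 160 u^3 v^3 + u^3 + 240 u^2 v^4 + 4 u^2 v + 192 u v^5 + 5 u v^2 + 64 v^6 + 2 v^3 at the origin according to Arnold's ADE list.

The Hessian of f at 0 is [[0, 0], [0, 0]] with rank 0, so corank 2. A Groebner basis of the Jacobian ideal J(f) in C{u,v} is {-u*v/6 + v^5 - v^2/6, u*v^2 + v^3, u^2 + 3*u*v + 2*v^2}; counting standard monomials gives mu = 7. Corank 2; j^3 = (u + v)^2*(u + 2*v) has shape L^2 M (L != M), so D-series; mu = 7 gives D_7.

D_7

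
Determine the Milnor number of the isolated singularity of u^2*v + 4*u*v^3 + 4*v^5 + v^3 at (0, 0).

4

The Hessian of f at 0 is [[0, 0], [0, 0]] with rank 0, so corank 2. A Groebner basis of the Jacobian ideal J(f) in C{u,v} is {v^3, u^2 + 3*v^2, u*v}; counting standard monomials gives mu = 4. Corank 2; j^3 = v*(u^2 + v^2) splits into three distinct lines over C (the quadratic factor has nonzero discriminant), so D_4.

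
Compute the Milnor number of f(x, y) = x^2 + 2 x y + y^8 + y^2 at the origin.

The Hessian of f at 0 has rank 1. Corank 1: A-series; mu = 7 gives A_7.

7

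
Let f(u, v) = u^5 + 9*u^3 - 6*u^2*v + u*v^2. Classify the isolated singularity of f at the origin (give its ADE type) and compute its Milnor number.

The Hessian of f at 0 has rank 0. Corank 2; j^3 = u*(3*u - v)^2 has shape L^2 M (L != M), so D-series; mu = 6 gives D_6.

Type D_6, Milnor number mu = 6.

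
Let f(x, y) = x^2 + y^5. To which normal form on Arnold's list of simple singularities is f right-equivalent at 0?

The Hessian of f at 0 is [[2, 0], [0, 0]] with rank 1, so corank 1. A Groebner basis of the Jacobian ideal J(f) in C{x,y} is {y^4, x}; counting standard monomials gives mu = 4. Corank 1: A-series; mu = 4 gives A_4.

A_{4}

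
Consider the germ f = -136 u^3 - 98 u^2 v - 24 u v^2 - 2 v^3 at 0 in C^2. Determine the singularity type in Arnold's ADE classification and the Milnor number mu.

Type D_4, Milnor number mu = 4.

The Hessian of f at 0 is [[0, 0], [0, 0]] with rank 0, so corank 2. A Groebner basis of the Jacobian ideal J(f) in C{u,v} is {v^3, u^2 - 3*v^2/47, u*v + 12*v^2/47}; counting standard monomials gives mu = 4. Corank 2; j^3 = -2*(4*u + v)*(17*u^2 + 8*u*v + v^2) splits into three distinct lines over C (the quadratic factor has nonzero discriminant), so D_4.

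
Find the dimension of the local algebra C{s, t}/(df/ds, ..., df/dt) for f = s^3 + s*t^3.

The Hessian of f at 0 has rank 0. Corank 2; j^3 = s^3 is a perfect cube, so E-series; the 4-jet and mu = 7 give E_7.

7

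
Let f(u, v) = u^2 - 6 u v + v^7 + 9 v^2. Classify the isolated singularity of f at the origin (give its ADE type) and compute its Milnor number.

Type A_6, Milnor number mu = 6.

The Hessian of f at 0 has rank 1. Corank 1: A-series; mu = 6 gives A_6.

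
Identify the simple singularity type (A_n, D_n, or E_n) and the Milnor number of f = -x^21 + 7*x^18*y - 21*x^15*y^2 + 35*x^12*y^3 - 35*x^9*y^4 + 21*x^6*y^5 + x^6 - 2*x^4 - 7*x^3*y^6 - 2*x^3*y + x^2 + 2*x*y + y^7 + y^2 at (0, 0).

The Hessian of f at 0 has rank 1. Corank 1: A-series; mu = 6 gives A_6.

Type A_{6}, Milnor number mu = 6.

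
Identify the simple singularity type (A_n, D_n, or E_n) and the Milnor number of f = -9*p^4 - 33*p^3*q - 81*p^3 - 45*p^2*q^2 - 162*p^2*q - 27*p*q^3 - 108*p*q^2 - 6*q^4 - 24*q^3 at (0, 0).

The Hessian of f at 0 is [[0, 0], [0, 0]] with rank 0, so corank 2. A Groebner basis of the Jacobian ideal J(f) in C{p,q} is {19683*p^2 + 26244*p*q + q^4 + 27*q^3 + 8748*q^2, p^3 + 270*p^2 + 360*p*q + 2*q^3/3 + 120*q^2, p^2*q - 243*p^2 - 324*p*q - 7*q^3/9 - 108*q^2, 162*p^2 + p*q^2 + 216*p*q + 8*q^3/9 + 72*q^2}; counting standard monomials gives mu = 7. Corank 2; j^3 = -3*(3*p + 2*q)^3 is a perfect cube, so E-series; the 4-jet and mu = 7 give E_7.

Type E_{7}, Milnor number mu = 7.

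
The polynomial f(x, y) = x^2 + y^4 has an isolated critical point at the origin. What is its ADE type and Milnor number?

The Hessian of f at 0 is [[2, 0], [0, 0]] with rank 1, so corank 1. A Groebner basis of the Jacobian ideal J(f) in C{x,y} is {y^3, x}; counting standard monomials gives mu = 3. Corank 1: A-series; mu = 3 gives A_3.

Type A_3, Milnor number mu = 3.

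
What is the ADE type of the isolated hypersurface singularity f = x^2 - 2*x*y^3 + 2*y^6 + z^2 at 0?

A_5

The Hessian of f at 0 is [[2, 0, 0], [0, 0, 0], [0, 0, 2]] with rank 2, so corank 1. A Groebner basis of the Jacobian ideal J(f) in C{x,y,z} is {x*y^2, -x + y^3, x^2, z}; counting standard monomials gives mu = 5. Corank 1: A-series; mu = 5 gives A_5.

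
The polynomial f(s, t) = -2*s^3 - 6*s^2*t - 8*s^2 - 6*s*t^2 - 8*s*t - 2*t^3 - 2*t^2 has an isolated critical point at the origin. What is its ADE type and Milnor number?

The Hessian of f at 0 has rank 1. Corank 1: A-series; mu = 2 gives A_2.

Type A_2, Milnor number mu = 2.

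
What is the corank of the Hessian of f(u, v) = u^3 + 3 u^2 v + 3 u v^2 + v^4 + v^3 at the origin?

Hessian at 0 has rank 0.

2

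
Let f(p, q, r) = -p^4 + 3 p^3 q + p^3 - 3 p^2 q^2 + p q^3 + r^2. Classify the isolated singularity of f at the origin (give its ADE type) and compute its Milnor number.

The Hessian of f at 0 is [[0, 0, 0], [0, 0, 0], [0, 0, 2]] with rank 1, so corank 2. A Groebner basis of the Jacobian ideal J(f) in C{p,q,r} is {3*p^2 + q^4 + q^3, p^3, p^2*q - p^2 - q^3/3, -2*p^2 + p*q^2 - 2*q^3/3, r}; counting standard monomials gives mu = 7. Corank 2; j^3 = p^3 is a perfect cube, so E-series; the 4-jet and mu = 7 give E_7.

Type E_{7}, Milnor number mu = 7.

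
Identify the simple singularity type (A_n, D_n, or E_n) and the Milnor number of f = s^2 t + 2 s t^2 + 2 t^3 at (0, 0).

The Hessian of f at 0 has rank 0. Corank 2; j^3 = t*(s^2 + 2*s*t + 2*t^2) splits into three distinct lines over C (the quadratic factor has nonzero discriminant), so D_4.

Type D4, Milnor number mu = 4.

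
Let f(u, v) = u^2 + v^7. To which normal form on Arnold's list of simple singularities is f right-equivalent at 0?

A_{6}

The Hessian of f at 0 is [[2, 0], [0, 0]] with rank 1, so corank 1. A Groebner basis of the Jacobian ideal J(f) in C{u,v} is {v^6, u}; counting standard monomials gives mu = 6. Corank 1: A-series; mu = 6 gives A_6.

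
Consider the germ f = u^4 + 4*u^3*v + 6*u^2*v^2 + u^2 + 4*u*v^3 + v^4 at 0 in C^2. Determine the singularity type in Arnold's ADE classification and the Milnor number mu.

Type A_{3}, Milnor number mu = 3.

The Hessian of f at 0 is [[2, 0], [0, 0]] with rank 1, so corank 1. A Groebner basis of the Jacobian ideal J(f) in C{u,v} is {v^3, u}; counting standard monomials gives mu = 3. Corank 1: A-series; mu = 3 gives A_3.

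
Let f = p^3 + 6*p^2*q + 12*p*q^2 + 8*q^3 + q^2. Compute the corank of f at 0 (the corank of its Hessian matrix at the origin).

1

The Hessian at 0 is [[0, 0], [0, 2]] of rank 1; hence corank 1.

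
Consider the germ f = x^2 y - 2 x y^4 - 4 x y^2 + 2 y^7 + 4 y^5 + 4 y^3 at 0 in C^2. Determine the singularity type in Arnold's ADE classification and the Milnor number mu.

Type D_8, Milnor number mu = 8.

The Hessian of f at 0 has rank 0. Corank 2; j^3 = y*(x - 2*y)^2 has shape L^2 M (L != M), so D-series; mu = 8 gives D_8.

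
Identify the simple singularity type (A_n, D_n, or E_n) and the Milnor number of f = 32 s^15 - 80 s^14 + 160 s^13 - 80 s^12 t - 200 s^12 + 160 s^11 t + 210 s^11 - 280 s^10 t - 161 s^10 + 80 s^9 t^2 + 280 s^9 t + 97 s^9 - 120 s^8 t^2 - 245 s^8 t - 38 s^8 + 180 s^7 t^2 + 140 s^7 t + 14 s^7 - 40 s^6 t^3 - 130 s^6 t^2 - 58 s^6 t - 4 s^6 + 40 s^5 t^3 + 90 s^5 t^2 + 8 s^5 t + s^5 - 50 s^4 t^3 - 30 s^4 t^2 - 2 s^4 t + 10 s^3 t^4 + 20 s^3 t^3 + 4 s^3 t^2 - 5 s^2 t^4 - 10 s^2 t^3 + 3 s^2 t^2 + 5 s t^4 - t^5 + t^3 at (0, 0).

Type E8, Milnor number mu = 8.

The Hessian of f at 0 is [[0, 0], [0, 0]] with rank 0, so corank 2. A Groebner basis of the Jacobian ideal J(f) in C{s,t} is {s^4 + 2*s*t^2, s^2*t + t^2/2, t^3}; counting standard monomials gives mu = 8. Corank 2; j^3 = t^3 is a perfect cube, so E-series; the 5-jet and mu = 8 give E_8.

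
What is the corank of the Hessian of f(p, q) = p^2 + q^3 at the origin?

Hessian at 0 has rank 1.

1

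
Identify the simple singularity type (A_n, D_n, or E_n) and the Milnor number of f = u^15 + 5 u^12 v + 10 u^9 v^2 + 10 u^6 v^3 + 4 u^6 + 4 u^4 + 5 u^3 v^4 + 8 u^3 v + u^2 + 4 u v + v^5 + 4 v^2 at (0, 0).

Type A4, Milnor number mu = 4.

The Hessian of f at 0 has rank 1. Corank 1: A-series; mu = 4 gives A_4.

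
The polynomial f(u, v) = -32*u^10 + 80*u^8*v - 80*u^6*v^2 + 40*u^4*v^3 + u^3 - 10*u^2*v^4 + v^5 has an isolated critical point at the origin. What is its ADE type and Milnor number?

The Hessian of f at 0 has rank 0. Corank 2; j^3 = u^3 is a perfect cube, so E-series; the 5-jet and mu = 8 give E_8.

Type E8, Milnor number mu = 8.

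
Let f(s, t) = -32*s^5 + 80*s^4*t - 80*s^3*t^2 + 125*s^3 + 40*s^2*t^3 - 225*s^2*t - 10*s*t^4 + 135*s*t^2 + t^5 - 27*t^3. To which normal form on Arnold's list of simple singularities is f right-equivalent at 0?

The Hessian of f at 0 has rank 0. Corank 2; j^3 = (5*s - 3*t)^3 is a perfect cube, so E-series; the 5-jet and mu = 8 give E_8.

E_8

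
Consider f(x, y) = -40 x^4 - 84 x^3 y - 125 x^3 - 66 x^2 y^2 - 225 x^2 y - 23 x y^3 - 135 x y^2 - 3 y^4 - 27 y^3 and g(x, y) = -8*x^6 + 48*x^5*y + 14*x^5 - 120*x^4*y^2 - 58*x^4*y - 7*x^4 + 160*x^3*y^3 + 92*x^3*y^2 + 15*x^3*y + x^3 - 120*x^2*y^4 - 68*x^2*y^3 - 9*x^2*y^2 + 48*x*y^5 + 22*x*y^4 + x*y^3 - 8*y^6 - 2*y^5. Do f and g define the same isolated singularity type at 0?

Yes.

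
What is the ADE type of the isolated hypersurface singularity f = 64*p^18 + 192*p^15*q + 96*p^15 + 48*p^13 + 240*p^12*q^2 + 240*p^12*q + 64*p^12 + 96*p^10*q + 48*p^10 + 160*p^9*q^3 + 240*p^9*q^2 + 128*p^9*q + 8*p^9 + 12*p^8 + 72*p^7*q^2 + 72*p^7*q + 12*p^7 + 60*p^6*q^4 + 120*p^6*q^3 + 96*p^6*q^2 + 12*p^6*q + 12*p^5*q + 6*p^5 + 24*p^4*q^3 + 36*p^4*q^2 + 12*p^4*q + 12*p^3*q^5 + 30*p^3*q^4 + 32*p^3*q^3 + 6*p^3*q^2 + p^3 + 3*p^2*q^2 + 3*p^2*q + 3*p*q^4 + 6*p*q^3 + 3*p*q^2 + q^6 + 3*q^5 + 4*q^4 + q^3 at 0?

The Hessian of f at 0 has rank 0. Corank 2; j^3 = (p + q)^3 is a perfect cube, so E-series; the 4-jet and mu = 6 give E_6.

E_{6}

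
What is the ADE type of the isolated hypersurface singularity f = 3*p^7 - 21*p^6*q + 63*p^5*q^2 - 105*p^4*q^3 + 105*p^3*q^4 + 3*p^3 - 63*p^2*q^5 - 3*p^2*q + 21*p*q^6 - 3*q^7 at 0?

The Hessian of f at 0 is [[0, 0], [0, 0]] with rank 0, so corank 2. A Groebner basis of the Jacobian ideal J(f) in C{p,q} is {p*q/7 + q^6, p*q^2, p^2 - p*q}; counting standard monomials gives mu = 8. Corank 2; j^3 = 3*p^2*(p - q) has shape L^2 M (L != M), so D-series; mu = 8 gives D_8.

D_{8}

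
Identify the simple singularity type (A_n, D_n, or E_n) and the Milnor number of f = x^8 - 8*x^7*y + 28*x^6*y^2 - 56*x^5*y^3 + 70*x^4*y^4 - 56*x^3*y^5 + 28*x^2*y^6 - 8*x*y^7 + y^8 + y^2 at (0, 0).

The Hessian of f at 0 has rank 1. Corank 1: A-series; mu = 7 gives A_7.

Type A_{7}, Milnor number mu = 7.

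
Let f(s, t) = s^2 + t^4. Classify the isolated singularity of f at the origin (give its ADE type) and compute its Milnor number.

The Hessian of f at 0 is [[2, 0], [0, 0]] with rank 1, so corank 1. A Groebner basis of the Jacobian ideal J(f) in C{s,t} is {t^3, s}; counting standard monomials gives mu = 3. Corank 1: A-series; mu = 3 gives A_3.

Type A3, Milnor number mu = 3.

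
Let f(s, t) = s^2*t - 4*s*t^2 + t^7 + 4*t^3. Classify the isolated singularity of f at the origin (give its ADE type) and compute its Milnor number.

Type D8, Milnor number mu = 8.

The Hessian of f at 0 is [[0, 0], [0, 0]] with rank 0, so corank 2. A Groebner basis of the Jacobian ideal J(f) in C{s,t} is {s^2/7 + t^6 - 4*t^2/7, s^3 - 8*t^3, s*t - 2*t^2}; counting standard monomials gives mu = 8. Corank 2; j^3 = t*(s - 2*t)^2 has shape L^2 M (L != M), so D-series; mu = 8 gives D_8.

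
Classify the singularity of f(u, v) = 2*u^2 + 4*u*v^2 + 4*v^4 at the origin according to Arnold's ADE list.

A_3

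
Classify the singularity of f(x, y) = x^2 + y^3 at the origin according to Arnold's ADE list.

The Hessian of f at 0 is [[2, 0], [0, 0]] with rank 1, so corank 1. A Groebner basis of the Jacobian ideal J(f) in C{x,y} is {y^2, x}; counting standard monomials gives mu = 2. Corank 1: A-series; mu = 2 gives A_2.

A_2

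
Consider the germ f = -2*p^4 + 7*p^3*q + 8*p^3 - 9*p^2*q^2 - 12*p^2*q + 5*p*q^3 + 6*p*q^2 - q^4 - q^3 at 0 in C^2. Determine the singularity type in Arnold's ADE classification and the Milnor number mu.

Type E_7, Milnor number mu = 7.

The Hessian of f at 0 is [[0, 0], [0, 0]] with rank 0, so corank 2. A Groebner basis of the Jacobian ideal J(f) in C{p,q} is {768*p^2 - 768*p*q + q^4 + 8*q^3 + 192*q^2, p^3 - 36*p^2 + 36*p*q - q^3/2 - 9*q^2, p^2*q - 40*p^2 + 40*p*q - 2*q^3/3 - 10*q^2, -32*p^2 + p*q^2 + 32*p*q - 5*q^3/6 - 8*q^2}; counting standard monomials gives mu = 7. Corank 2; j^3 = (2*p - q)^3 is a perfect cube, so E-series; the 4-jet and mu = 7 give E_7.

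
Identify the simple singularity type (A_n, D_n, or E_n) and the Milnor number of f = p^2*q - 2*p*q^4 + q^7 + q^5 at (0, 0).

The Hessian of f at 0 is [[0, 0], [0, 0]] with rank 0, so corank 2. A Groebner basis of the Jacobian ideal J(f) in C{p,q} is {-p*q + q^4, p*q^2, p^2 + 5*p*q}; counting standard monomials gives mu = 6. Corank 2; j^3 = p^2*q has shape L^2 M (L != M), so D-series; mu = 6 gives D_6.

Type D_6, Milnor number mu = 6.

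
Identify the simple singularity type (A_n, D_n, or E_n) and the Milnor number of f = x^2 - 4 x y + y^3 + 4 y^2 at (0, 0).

Type A2, Milnor number mu = 2.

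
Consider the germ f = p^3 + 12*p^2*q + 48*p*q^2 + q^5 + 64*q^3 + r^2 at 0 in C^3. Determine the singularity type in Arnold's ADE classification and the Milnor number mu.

Type E8, Milnor number mu = 8.

The Hessian of f at 0 has rank 1. Corank 2; j^3 = (p + 4*q)^3 is a perfect cube, so E-series; the 5-jet and mu = 8 give E_8.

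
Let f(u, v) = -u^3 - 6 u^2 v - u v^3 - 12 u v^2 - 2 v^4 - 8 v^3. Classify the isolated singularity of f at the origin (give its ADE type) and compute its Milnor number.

Type E7, Milnor number mu = 7.

The Hessian of f at 0 is [[0, 0], [0, 0]] with rank 0, so corank 2. A Groebner basis of the Jacobian ideal J(f) in C{u,v} is {u^3 + 6*u^2*v + 48*u^2 + 192*u*v + 192*v^2, -6*u^2 + u*v^2 - 24*u*v - 24*v^2, 3*u^2 + 12*u*v + v^3 + 12*v^2}; counting standard monomials gives mu = 7. Corank 2; j^3 = -(u + 2*v)^3 is a perfect cube, so E-series; the 4-jet and mu = 7 give E_7.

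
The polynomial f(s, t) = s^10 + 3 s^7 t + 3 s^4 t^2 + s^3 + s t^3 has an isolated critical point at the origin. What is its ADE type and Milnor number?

Type E7, Milnor number mu = 7.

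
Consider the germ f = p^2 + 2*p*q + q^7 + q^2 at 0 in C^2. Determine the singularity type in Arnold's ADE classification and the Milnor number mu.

Type A_6, Milnor number mu = 6.

The Hessian of f at 0 is [[2, 2], [2, 2]] with rank 1, so corank 1. A Groebner basis of the Jacobian ideal J(f) in C{p,q} is {q^6, p + q}; counting standard monomials gives mu = 6. Corank 1: A-series; mu = 6 gives A_6.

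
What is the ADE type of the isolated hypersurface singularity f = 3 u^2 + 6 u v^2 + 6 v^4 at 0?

The Hessian of f at 0 has rank 1. Corank 1: A-series; mu = 3 gives A_3.

A_3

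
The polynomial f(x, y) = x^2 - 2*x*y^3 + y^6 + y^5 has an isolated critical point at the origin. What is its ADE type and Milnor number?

Type A4, Milnor number mu = 4.

The Hessian of f at 0 has rank 1. Corank 1: A-series; mu = 4 gives A_4.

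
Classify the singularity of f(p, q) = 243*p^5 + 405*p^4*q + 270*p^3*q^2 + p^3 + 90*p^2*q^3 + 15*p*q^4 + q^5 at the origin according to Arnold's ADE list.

The Hessian of f at 0 has rank 0. Corank 2; j^3 = p^3 is a perfect cube, so E-series; the 5-jet and mu = 8 give E_8.

E_8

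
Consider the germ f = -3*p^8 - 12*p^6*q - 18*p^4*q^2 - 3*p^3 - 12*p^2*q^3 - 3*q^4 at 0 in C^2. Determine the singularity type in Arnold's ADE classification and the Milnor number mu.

Type E_{6}, Milnor number mu = 6.

The Hessian of f at 0 is [[0, 0], [0, 0]] with rank 0, so corank 2. A Groebner basis of the Jacobian ideal J(f) in C{p,q} is {q^3, p^2}; counting standard monomials gives mu = 6. Corank 2; j^3 = -3*p^3 is a perfect cube, so E-series; the 4-jet and mu = 6 give E_6.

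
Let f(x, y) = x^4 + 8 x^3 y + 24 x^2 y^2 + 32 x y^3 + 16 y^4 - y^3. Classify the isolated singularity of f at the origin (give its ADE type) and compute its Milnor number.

The Hessian of f at 0 is [[0, 0], [0, 0]] with rank 0, so corank 2. A Groebner basis of the Jacobian ideal J(f) in C{x,y} is {x^3 + 6*x^2*y, y^2}; counting standard monomials gives mu = 6. Corank 2; j^3 = -y^3 is a perfect cube, so E-series; the 4-jet and mu = 6 give E_6.

Type E_6, Milnor number mu = 6.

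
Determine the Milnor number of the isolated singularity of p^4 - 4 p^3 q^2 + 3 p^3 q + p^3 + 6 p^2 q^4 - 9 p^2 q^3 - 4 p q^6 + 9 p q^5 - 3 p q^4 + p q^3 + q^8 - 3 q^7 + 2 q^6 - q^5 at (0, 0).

7

The Hessian of f at 0 is [[0, 0], [0, 0]] with rank 0, so corank 2. A Groebner basis of the Jacobian ideal J(f) in C{p,q} is {-p^2/2 + q^4 - q^3/6, p^3, p^2*q + p^2/6 + q^3/18, -5*p^2/6 + p*q^2 - 5*q^3/18}; counting standard monomials gives mu = 7. Corank 2; j^3 = p^3 is a perfect cube, so E-series; the 4-jet and mu = 7 give E_7.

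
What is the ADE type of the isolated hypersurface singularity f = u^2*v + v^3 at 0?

D_{4}

The Hessian of f at 0 is [[0, 0], [0, 0]] with rank 0, so corank 2. A Groebner basis of the Jacobian ideal J(f) in C{u,v} is {v^3, u^2 + 3*v^2, u*v}; counting standard monomials gives mu = 4. Corank 2; j^3 = v*(u^2 + v^2) splits into three distinct lines over C (the quadratic factor has nonzero discriminant), so D_4.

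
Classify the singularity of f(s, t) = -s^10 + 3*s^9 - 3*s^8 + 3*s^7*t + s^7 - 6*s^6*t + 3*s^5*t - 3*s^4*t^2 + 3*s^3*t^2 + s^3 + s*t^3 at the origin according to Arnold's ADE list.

E_{7}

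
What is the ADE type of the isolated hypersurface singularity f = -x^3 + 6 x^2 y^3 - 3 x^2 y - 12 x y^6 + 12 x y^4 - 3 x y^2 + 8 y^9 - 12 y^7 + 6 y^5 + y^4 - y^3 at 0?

E_6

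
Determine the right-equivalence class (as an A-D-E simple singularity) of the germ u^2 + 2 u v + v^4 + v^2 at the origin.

A_3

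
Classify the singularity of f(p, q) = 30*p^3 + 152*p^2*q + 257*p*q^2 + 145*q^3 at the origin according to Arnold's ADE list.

D_4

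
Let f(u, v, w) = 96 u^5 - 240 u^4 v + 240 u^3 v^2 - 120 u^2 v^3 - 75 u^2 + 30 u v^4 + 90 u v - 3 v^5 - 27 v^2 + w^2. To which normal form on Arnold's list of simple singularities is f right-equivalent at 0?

The Hessian of f at 0 is [[-150, 90, 0], [90, -54, 0], [0, 0, 2]] with rank 2, so corank 1. A Groebner basis of the Jacobian ideal J(f) in C{u,v,w} is {v^4, u - 3*v/5, w}; counting standard monomials gives mu = 4. Corank 1: A-series; mu = 4 gives A_4.

A4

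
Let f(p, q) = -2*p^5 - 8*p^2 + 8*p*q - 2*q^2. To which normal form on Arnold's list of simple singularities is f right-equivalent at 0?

A4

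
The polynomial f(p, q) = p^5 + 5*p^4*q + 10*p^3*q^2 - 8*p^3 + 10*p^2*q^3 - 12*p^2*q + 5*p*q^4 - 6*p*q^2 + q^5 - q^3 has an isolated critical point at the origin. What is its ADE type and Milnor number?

Type E_{8}, Milnor number mu = 8.

The Hessian of f at 0 is [[0, 0], [0, 0]] with rank 0, so corank 2. A Groebner basis of the Jacobian ideal J(f) in C{p,q} is {q^5, p*q^3 + 5*q^4/8, p^2 + p*q + q^2/4}; counting standard monomials gives mu = 8. Corank 2; j^3 = -(2*p + q)^3 is a perfect cube, so E-series; the 5-jet and mu = 8 give E_8.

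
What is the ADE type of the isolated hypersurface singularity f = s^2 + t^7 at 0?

A_{6}

The Hessian of f at 0 has rank 1. Corank 1: A-series; mu = 6 gives A_6.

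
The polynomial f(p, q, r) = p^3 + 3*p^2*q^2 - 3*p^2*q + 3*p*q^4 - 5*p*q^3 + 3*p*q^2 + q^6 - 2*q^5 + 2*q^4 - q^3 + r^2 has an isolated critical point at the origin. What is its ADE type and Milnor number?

Type E7, Milnor number mu = 7.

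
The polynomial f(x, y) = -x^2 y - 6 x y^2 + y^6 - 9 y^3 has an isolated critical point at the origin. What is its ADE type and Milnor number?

The Hessian of f at 0 has rank 0. Corank 2; j^3 = -y*(x + 3*y)^2 has shape L^2 M (L != M), so D-series; mu = 7 gives D_7.

Type D_7, Milnor number mu = 7.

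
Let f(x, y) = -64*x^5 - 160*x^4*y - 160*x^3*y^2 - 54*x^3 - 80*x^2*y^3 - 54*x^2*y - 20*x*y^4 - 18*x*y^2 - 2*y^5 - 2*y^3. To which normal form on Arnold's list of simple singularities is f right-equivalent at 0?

The Hessian of f at 0 has rank 0. Corank 2; j^3 = -2*(3*x + y)^3 is a perfect cube, so E-series; the 5-jet and mu = 8 give E_8.

E_{8}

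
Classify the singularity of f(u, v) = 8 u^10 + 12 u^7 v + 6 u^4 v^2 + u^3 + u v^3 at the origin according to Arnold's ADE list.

E_{7}

The Hessian of f at 0 is [[0, 0], [0, 0]] with rank 0, so corank 2. A Groebner basis of the Jacobian ideal J(f) in C{u,v} is {u^3, u*v^2, 3*u^2 + v^3}; counting standard monomials gives mu = 7. Corank 2; j^3 = u^3 is a perfect cube, so E-series; the 4-jet and mu = 7 give E_7.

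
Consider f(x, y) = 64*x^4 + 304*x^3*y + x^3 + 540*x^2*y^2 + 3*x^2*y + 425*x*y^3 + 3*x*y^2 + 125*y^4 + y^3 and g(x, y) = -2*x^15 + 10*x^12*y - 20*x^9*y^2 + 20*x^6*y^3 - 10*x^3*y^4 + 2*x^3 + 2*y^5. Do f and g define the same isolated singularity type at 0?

No.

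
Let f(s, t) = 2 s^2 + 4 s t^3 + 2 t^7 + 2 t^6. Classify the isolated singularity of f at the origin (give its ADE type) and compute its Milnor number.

Type A_{6}, Milnor number mu = 6.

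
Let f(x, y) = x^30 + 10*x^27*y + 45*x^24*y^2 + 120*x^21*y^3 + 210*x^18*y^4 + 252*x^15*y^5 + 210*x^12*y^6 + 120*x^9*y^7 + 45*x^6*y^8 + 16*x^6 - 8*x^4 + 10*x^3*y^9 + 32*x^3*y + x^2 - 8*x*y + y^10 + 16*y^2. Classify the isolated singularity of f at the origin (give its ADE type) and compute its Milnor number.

The Hessian of f at 0 is [[2, -8], [-8, 32]] with rank 1, so corank 1. A Groebner basis of the Jacobian ideal J(f) in C{x,y} is {-x*y^2/64 + x/16384 + y^5 + 3*y^3/64 - y/4096, x^2/512 + x*y^3 - 3*x*y/128 - 2*y^4 + y^2/16, x^3 - x/4 + y, x^2*y - 4*x*y^2 - x/48 + 16*y^3/3 + y/12}; counting standard monomials gives mu = 9. Corank 1: A-series; mu = 9 gives A_9.

Type A_9, Milnor number mu = 9.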